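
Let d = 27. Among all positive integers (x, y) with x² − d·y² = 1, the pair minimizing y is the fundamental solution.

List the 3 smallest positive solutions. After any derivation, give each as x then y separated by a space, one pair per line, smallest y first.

√27 = [5; 5,10, …], period ℓ=2 (even) → k=1
step 0: (5, 1)  from 5·(1,0) + (0,1)
step 1: (26, 5)  from 5·(5,1) + (1,0)
(x₁, y₁) = (26, 5);  26² − 27·5² = 1 ✓
(x_2, y_2) = (26·26 + 27·5·5, 26·5 + 5·26) = (1351, 260)
(x_3, y_3) = (26·1351 + 27·5·260, 26·260 + 5·1351) = (70226, 13515)

26 5
1351 260
70226 13515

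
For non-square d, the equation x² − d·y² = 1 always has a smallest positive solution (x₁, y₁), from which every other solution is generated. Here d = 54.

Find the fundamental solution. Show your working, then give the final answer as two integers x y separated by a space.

√54 = [7; 2,1,6,1,2,14, …], period ℓ=6 (even) → k=5
k=0  a_k=7  p_k/q_k = 7/1
…
k=2  a_k=1  p_k/q_k = 22/3
k=3  a_k=6  p_k/q_k = 147/20
k=4  a_k=1  p_k/q_k = 169/23
k=5  a_k=2  p_k/q_k = 485/66
→ (485, 66).  Check: 485²=235225, 54·66²=235224, difference 1.

485 66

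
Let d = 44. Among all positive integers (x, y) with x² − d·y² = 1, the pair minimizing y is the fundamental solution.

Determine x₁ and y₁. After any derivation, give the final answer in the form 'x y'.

[6; 1,1,1,2,1,1,1,12] for √44; ℓ=8 ⇒ convergent index 7
step 0: (6, 1)  from 6·(1,0) + (0,1)
…
step 2: (13, 2)  from 1·(7,1) + (6,1)
…
step 4: (53, 8)  from 2·(20,3) + (13,2)
step 5: (73, 11)  from 1·(53,8) + (20,3)
step 6: (126, 19)  from 1·(73,11) + (53,8)
step 7: (199, 30)  from 1·(126,19) + (73,11)
→ (199, 30).  Check: 199²=39601, 44·30²=39600, difference 1.

199 30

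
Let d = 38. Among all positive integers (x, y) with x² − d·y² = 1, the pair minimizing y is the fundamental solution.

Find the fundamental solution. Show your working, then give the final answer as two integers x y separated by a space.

√38 → a₀=6, period (6,12); ℓ=2 even so k=1
a_0=6:  p_0=6·1+0=6,  q_0=6·0+1=1
a_1=6:  p_1=6·6+1=37,  q_1=6·1+0=6
fundamental: x₁=37, y₁=6  (since 1369 − 38·36 = 1)

37 6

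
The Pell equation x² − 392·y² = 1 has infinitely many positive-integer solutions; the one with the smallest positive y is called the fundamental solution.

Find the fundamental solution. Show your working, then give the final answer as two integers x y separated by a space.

d=392: √d = [19; 1,3,1,38] (ℓ=4, even), read p_3/q_3
k=0  a_k=19  p_k/q_k = 19/1
k=1  a_k=1  p_k/q_k = 20/1
k=2  a_k=3  p_k/q_k = 79/4
k=3  a_k=1  p_k/q_k = 99/5
(x₁, y₁) = (99, 5);  99² − 392·5² = 1 ✓

99 5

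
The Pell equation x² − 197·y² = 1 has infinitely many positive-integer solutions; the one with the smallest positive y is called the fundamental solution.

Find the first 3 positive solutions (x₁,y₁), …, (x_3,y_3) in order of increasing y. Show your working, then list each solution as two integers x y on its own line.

√197 = [14; 28, …], period ℓ=1 (odd) → k=1
a_0=14:  p_0=14·1+0=14,  q_0=14·0+1=1
a_1=28:  p_1=28·14+1=393,  q_1=28·1+0=28
fundamental: x₁=393, y₁=28  (since 154449 − 197·784 = 1)
n=2: (393,28)∘(393,28) = (393·393+197·28·28, 393·28+28·393) = (308897,22008)
n=3: (308897,22008)∘(393,28) = (393·308897+197·28·22008, 393·22008+28·308897) = (242792649,17298260)

393 28
308897 22008
242792649 17298260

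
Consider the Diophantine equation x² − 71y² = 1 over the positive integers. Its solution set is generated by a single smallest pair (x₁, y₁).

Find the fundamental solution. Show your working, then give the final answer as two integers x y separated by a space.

3480 413

[8; 2,2,1,7,1,2,2,16] for √71; ℓ=8 ⇒ convergent index 7
k=0  a_k=8  p_k/q_k = 8/1
…
k=6  a_k=2  p_k/q_k = 1483/176
k=7  a_k=2  p_k/q_k = 3480/413
→ (3480, 413).  Check: 3480²=12110400, 71·413²=12110399, difference 1.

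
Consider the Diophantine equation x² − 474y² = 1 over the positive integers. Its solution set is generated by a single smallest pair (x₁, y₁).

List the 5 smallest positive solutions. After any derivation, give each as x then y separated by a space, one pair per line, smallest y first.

d=474: √d = [21; 1,3,2,1,1,…,3,1,42] (ℓ=14, even), read p_13/q_13
i=0: a=21 ⇒ p=21, q=1
i=1: a=1 ⇒ p=22, q=1
…
i=3: a=2 ⇒ p=196, q=9
i=4: a=1 ⇒ p=283, q=13
…
i=6: a=1 ⇒ p=762, q=35
…
i=8: a=1 ⇒ p=5813, q=267
…
i=11: a=2 ⇒ p=44218, q=2031
i=12: a=3 ⇒ p=149331, q=6859
i=13: a=1 ⇒ p=193549, q=8890
→ (193549, 8890).  Check: 193549²=37461215401, 474·8890²=37461215400, difference 1.
n=2: (193549,8890)∘(193549,8890) = (193549·193549+474·8890·8890, 193549·8890+8890·193549) = (74922430801,3441301220)
n=3: (74922430801,3441301220)∘(193549,8890) = (193549·74922430801+474·8890·3441301220, 193549·3441301220+8890·74922430801) = (29002323118011949,1332120819650670)
n=4: (29002323118011949,1332120819650670)∘(193549,8890) = (193549·29002323118011949+474·8890·1332120819650670, 193549·1332120819650670+8890·29002323118011949) = (11226741274261267003201,515661305041693754440)
n=5: (11226741274261267003201,515661305041693754440)∘(193549,8890) = (193549·11226741274261267003201+474·8890·515661305041693754440, 193549·515661305041693754440+8890·11226741274261267003201) = (4345849093754985611287088749,199611459857697448136564450)

193549 8890
74922430801 3441301220
29002323118011949 1332120819650670
11226741274261267003201 515661305041693754440
4345849093754985611287088749 199611459857697448136564450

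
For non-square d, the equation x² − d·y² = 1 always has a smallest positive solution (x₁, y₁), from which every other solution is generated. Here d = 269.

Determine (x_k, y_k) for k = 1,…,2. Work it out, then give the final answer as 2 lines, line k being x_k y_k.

13449 820
361751201 22056360

√269 = [16; 2,2,32, …], period ℓ=3 (odd) → k=5
step 0: (16, 1)  from 16·(1,0) + (0,1)
step 1: (33, 2)  from 2·(16,1) + (1,0)
step 2: (82, 5)  from 2·(33,2) + (16,1)
step 3: (2657, 162)  from 32·(82,5) + (33,2)
step 4: (5396, 329)  from 2·(2657,162) + (82,5)
step 5: (13449, 820)  from 2·(5396,329) + (2657,162)
→ (13449, 820).  Check: 13449²=180875601, 269·820²=180875600, difference 1.
(x_2, y_2) = (13449·13449 + 269·820·820, 13449·820 + 820·13449) = (361751201, 22056360)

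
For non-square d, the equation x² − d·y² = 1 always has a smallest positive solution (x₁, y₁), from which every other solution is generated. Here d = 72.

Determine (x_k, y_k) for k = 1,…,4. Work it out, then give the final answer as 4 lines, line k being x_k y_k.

17 2
577 68
19601 2310
665857 78472

√72 → a₀=8, period (2,16); ℓ=2 even so k=1
step 0: (8, 1)  from 8·(1,0) + (0,1)
step 1: (17, 2)  from 2·(8,1) + (1,0)
→ (17, 2).  Check: 17²=289, 72·2²=288, difference 1.
(17+2√72)^2 = 577 + 68√72
(17+2√72)^3 = 19601 + 2310√72
(17+2√72)^4 = 665857 + 78472√72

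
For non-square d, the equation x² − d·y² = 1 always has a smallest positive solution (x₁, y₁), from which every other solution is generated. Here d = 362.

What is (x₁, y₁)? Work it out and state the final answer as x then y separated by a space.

723 38

√362 → a₀=19, period (38); ℓ=1 odd so k=1
k=0  a_k=19  p_k/q_k = 19/1
k=1  a_k=38  p_k/q_k = 723/38
→ (723, 38).  Check: 723²=522729, 362·38²=522728, difference 1.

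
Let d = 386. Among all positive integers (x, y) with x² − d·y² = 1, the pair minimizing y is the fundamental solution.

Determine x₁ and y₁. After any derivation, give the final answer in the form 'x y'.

111555 5678

[19; 1,1,1,4,1,18,1,4,1,1,1,38] for √386; ℓ=12 ⇒ convergent index 11
k=0  a_k=19  p_k/q_k = 19/1
k=1  a_k=1  p_k/q_k = 20/1
k=2  a_k=1  p_k/q_k = 39/2
…
k=4  a_k=4  p_k/q_k = 275/14
…
k=6  a_k=18  p_k/q_k = 6287/320
k=7  a_k=1  p_k/q_k = 6621/337
k=8  a_k=4  p_k/q_k = 32771/1668
…
k=10  a_k=1  p_k/q_k = 72163/3673
k=11  a_k=1  p_k/q_k = 111555/5678
(x₁, y₁) = (111555, 5678);  111555² − 386·5678² = 1 ✓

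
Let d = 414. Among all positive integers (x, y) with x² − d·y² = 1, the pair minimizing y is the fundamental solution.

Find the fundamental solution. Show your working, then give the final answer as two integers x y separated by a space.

24335 1196

d=414: √d = [20; 2,1,7,2,7,1,2,40] (ℓ=8, even), read p_7/q_7
step 0: (20, 1)  from 20·(1,0) + (0,1)
…
step 3: (468, 23)  from 7·(61,3) + (41,2)
…
step 5: (7447, 366)  from 7·(997,49) + (468,23)
step 6: (8444, 415)  from 1·(7447,366) + (997,49)
step 7: (24335, 1196)  from 2·(8444,415) + (7447,366)
(x₁, y₁) = (24335, 1196);  24335² − 414·1196² = 1 ✓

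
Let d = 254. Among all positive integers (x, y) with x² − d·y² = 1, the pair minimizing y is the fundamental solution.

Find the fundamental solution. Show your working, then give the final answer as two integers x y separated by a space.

255 16

√254 = [15; 1,14,1,30, …], period ℓ=4 (even) → k=3
a_0=15:  p_0=15·1+0=15,  q_0=15·0+1=1
…
a_2=14:  p_2=14·16+15=239,  q_2=14·1+1=15
a_3=1:  p_3=1·239+16=255,  q_3=1·15+1=16
(x₁, y₁) = (255, 16);  255² − 254·16² = 1 ✓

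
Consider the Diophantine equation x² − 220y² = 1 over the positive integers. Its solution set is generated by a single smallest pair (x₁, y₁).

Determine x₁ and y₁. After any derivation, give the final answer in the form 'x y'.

89 6

√220 = [14; 1,4,1,28, …], period ℓ=4 (even) → k=3
a_0=14:  p_0=14·1+0=14,  q_0=14·0+1=1
a_1=1:  p_1=1·14+1=15,  q_1=1·1+0=1
a_2=4:  p_2=4·15+14=74,  q_2=4·1+1=5
a_3=1:  p_3=1·74+15=89,  q_3=1·5+1=6
→ (89, 6).  Check: 89²=7921, 220·6²=7920, difference 1.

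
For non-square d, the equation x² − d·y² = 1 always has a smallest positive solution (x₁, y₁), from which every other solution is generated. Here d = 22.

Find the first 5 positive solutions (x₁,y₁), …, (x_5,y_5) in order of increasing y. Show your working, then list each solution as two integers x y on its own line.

d=22: √d = [4; 1,2,4,2,1,8] (ℓ=6, even), read p_5/q_5
k=0  a_k=4  p_k/q_k = 4/1
…
k=4  a_k=2  p_k/q_k = 136/29
k=5  a_k=1  p_k/q_k = 197/42
→ (197, 42).  Check: 197²=38809, 22·42²=38808, difference 1.
(x_2, y_2) = (197·197 + 22·42·42, 197·42 + 42·197) = (77617, 16548)
(x_3, y_3) = (197·77617 + 22·42·16548, 197·16548 + 42·77617) = (30580901, 6519870)
(x_4, y_4) = (197·30580901 + 22·42·6519870, 197·6519870 + 42·30580901) = (12048797377, 2568812232)
(x_5, y_5) = (197·12048797377 + 22·42·2568812232, 197·2568812232 + 42·12048797377) = (4747195585637, 1012105499538)

197 42
77617 16548
30580901 6519870
12048797377 2568812232
4747195585637 1012105499538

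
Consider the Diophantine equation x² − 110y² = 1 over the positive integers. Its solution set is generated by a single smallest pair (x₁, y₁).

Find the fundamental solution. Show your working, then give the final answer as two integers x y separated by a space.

√110 → a₀=10, period (2,20); ℓ=2 even so k=1
a_0=10:  p_0=10·1+0=10,  q_0=10·0+1=1
a_1=2:  p_1=2·10+1=21,  q_1=2·1+0=2
→ (21, 2).  Check: 21²=441, 110·2²=440, difference 1.

21 2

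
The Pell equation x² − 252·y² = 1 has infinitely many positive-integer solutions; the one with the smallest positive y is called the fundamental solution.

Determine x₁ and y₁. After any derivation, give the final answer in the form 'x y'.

127 8

d=252: √d = [15; 1,6,1,30] (ℓ=4, even), read p_3/q_3
a_0=15:  p_0=15·1+0=15,  q_0=15·0+1=1
…
a_2=6:  p_2=6·16+15=111,  q_2=6·1+1=7
a_3=1:  p_3=1·111+16=127,  q_3=1·7+1=8
fundamental: x₁=127, y₁=8  (since 16129 − 252·64 = 1)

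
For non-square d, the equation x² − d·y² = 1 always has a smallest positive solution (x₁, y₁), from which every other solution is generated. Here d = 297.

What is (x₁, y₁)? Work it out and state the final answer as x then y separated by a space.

d=297: √d = [17; 4,3,1,1,2,1,1,3,4,34] (ℓ=10, even), read p_9/q_9
i=0: a=17 ⇒ p=17, q=1
…
i=3: a=1 ⇒ p=293, q=17
…
i=6: a=1 ⇒ p=1844, q=107
i=7: a=1 ⇒ p=3171, q=184
i=8: a=3 ⇒ p=11357, q=659
i=9: a=4 ⇒ p=48599, q=2820
→ (48599, 2820).  Check: 48599²=2361862801, 297·2820²=2361862800, difference 1.

48599 2820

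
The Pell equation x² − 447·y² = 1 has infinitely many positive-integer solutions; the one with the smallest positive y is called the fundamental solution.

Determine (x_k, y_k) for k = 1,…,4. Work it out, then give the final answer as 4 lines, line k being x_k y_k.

√447 → a₀=21, period (7,42); ℓ=2 even so k=1
a_0=21:  p_0=21·1+0=21,  q_0=21·0+1=1
a_1=7:  p_1=7·21+1=148,  q_1=7·1+0=7
(x₁, y₁) = (148, 7);  148² − 447·7² = 1 ✓
(148+7√447)^2 = 43807 + 2072√447
(148+7√447)^3 = 12966724 + 613305√447
(148+7√447)^4 = 3838106497 + 181536208√447

148 7
43807 2072
12966724 613305
3838106497 181536208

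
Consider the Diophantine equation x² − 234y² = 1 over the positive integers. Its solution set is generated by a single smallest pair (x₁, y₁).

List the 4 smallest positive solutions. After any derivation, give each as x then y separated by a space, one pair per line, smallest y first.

√234 → a₀=15, period (3,2,1,2,1,2,3,30); ℓ=8 even so k=7
i=0: a=15 ⇒ p=15, q=1
…
i=2: a=2 ⇒ p=107, q=7
…
i=6: a=2 ⇒ p=1545, q=101
i=7: a=3 ⇒ p=5201, q=340
fundamental: x₁=5201, y₁=340  (since 27050401 − 234·115600 = 1)
n=2: (5201,340)∘(5201,340) = (5201·5201+234·340·340, 5201·340+340·5201) = (54100801,3536680)
n=3: (54100801,3536680)∘(5201,340) = (5201·54100801+234·340·3536680, 5201·3536680+340·54100801) = (562756526801,36788545020)
n=4: (562756526801,36788545020)∘(5201,340) = (5201·562756526801+234·340·36788545020, 5201·36788545020+340·562756526801) = (5853793337683201,382674441761360)

5201 340
54100801 3536680
562756526801 36788545020
5853793337683201 382674441761360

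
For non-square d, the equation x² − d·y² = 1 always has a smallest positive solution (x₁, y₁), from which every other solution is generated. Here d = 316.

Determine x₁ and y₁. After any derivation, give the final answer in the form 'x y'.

12799 720

d=316: √d = [17; 1,3,2,8,2,3,1,34] (ℓ=8, even), read p_7/q_7
a_0=17:  p_0=17·1+0=17,  q_0=17·0+1=1
…
a_2=3:  p_2=3·18+17=71,  q_2=3·1+1=4
…
a_6=3:  p_6=3·2862+1351=9937,  q_6=3·161+76=559
a_7=1:  p_7=1·9937+2862=12799,  q_7=1·559+161=720
→ (12799, 720).  Check: 12799²=163814401, 316·720²=163814400, difference 1.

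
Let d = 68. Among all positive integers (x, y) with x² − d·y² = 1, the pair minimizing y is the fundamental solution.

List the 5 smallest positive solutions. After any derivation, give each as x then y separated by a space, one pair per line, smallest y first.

33 4
2177 264
143649 17420
9478657 1149456
625447713 75846676

[8; 4,16] for √68; ℓ=2 ⇒ convergent index 1
a_0=8:  p_0=8·1+0=8,  q_0=8·0+1=1
a_1=4:  p_1=4·8+1=33,  q_1=4·1+0=4
(x₁, y₁) = (33, 4);  33² − 68·4² = 1 ✓
n=2: (33,4)∘(33,4) = (33·33+68·4·4, 33·4+4·33) = (2177,264)
n=3: (2177,264)∘(33,4) = (33·2177+68·4·264, 33·264+4·2177) = (143649,17420)
n=4: (143649,17420)∘(33,4) = (33·143649+68·4·17420, 33·17420+4·143649) = (9478657,1149456)
n=5: (9478657,1149456)∘(33,4) = (33·9478657+68·4·1149456, 33·1149456+4·9478657) = (625447713,75846676)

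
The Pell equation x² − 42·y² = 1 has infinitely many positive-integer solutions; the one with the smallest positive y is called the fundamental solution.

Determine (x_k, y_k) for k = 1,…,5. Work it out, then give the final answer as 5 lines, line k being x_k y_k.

13 2
337 52
8749 1350
227137 35048
5896813 909898

√42 = [6; 2,12, …], period ℓ=2 (even) → k=1
i=0: a=6 ⇒ p=6, q=1
i=1: a=2 ⇒ p=13, q=2
(x₁, y₁) = (13, 2);  13² − 42·2² = 1 ✓
(13+2√42)^2 = 337 + 52√42
(13+2√42)^3 = 8749 + 1350√42
(13+2√42)^4 = 227137 + 35048√42
(13+2√42)^5 = 5896813 + 909898√42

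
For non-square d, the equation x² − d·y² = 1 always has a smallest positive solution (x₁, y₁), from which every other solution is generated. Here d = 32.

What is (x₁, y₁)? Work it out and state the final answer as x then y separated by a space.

17 3

√32 = [5; 1,1,1,10, …], period ℓ=4 (even) → k=3
k=0  a_k=5  p_k/q_k = 5/1
…
k=2  a_k=1  p_k/q_k = 11/2
k=3  a_k=1  p_k/q_k = 17/3
→ (17, 3).  Check: 17²=289, 32·3²=288, difference 1.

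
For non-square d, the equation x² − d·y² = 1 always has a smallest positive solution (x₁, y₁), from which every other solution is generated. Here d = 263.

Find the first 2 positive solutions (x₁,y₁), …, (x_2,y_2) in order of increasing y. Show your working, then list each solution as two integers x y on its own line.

[16; 4,1,1,1,1,15,1,1,1,1,4,32] for √263; ℓ=12 ⇒ convergent index 11
step 0: (16, 1)  from 16·(1,0) + (0,1)
step 1: (65, 4)  from 4·(16,1) + (1,0)
…
step 5: (373, 23)  from 1·(227,14) + (146,9)
step 6: (5822, 359)  from 15·(373,23) + (227,14)
…
step 10: (30229, 1864)  from 1·(18212,1123) + (12017,741)
step 11: (139128, 8579)  from 4·(30229,1864) + (18212,1123)
→ (139128, 8579).  Check: 139128²=19356600384, 263·8579²=19356600383, difference 1.
k=2:  x_2 = 139128·139128+263·8579·8579 = 38713200767,  y_2 = 139128·8579+8579·139128 = 2387158224

139128 8579
38713200767 2387158224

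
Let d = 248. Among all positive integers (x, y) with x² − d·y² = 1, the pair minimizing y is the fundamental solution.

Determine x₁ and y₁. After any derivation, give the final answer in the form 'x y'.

63 4

d=248: √d = [15; 1,2,1,30] (ℓ=4, even), read p_3/q_3
k=0  a_k=15  p_k/q_k = 15/1
…
k=2  a_k=2  p_k/q_k = 47/3
k=3  a_k=1  p_k/q_k = 63/4
(x₁, y₁) = (63, 4);  63² − 248·4² = 1 ✓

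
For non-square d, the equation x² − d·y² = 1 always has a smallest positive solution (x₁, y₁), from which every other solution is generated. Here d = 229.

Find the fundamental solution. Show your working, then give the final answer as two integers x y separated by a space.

[15; 7,1,1,7,30] for √229; ℓ=5 ⇒ convergent index 9
k=0  a_k=15  p_k/q_k = 15/1
k=1  a_k=7  p_k/q_k = 106/7
k=2  a_k=1  p_k/q_k = 121/8
k=3  a_k=1  p_k/q_k = 227/15
k=4  a_k=7  p_k/q_k = 1710/113
k=5  a_k=30  p_k/q_k = 51527/3405
k=6  a_k=7  p_k/q_k = 362399/23948
k=7  a_k=1  p_k/q_k = 413926/27353
k=8  a_k=1  p_k/q_k = 776325/51301
k=9  a_k=7  p_k/q_k = 5848201/386460
(x₁, y₁) = (5848201, 386460);  5848201² − 229·386460² = 1 ✓

5848201 386460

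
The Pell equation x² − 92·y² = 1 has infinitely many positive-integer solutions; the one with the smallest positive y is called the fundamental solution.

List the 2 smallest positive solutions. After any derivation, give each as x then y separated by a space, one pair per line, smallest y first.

√92 → a₀=9, period (1,1,2,4,2,1,1,18); ℓ=8 even so k=7
step 0: (9, 1)  from 9·(1,0) + (0,1)
…
step 4: (211, 22)  from 4·(48,5) + (19,2)
…
step 6: (681, 71)  from 1·(470,49) + (211,22)
step 7: (1151, 120)  from 1·(681,71) + (470,49)
fundamental: x₁=1151, y₁=120  (since 1324801 − 92·14400 = 1)
k=2:  x_2 = 1151·1151+92·120·120 = 2649601,  y_2 = 1151·120+120·1151 = 276240

1151 120
2649601 276240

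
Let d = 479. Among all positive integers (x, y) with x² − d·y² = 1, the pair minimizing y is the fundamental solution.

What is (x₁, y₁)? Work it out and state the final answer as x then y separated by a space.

2989440 136591

√479 = [21; 1,7,1,3,2,21,2,3,1,7,1,42, …], period ℓ=12 (even) → k=11
a_0=21:  p_0=21·1+0=21,  q_0=21·0+1=1
a_1=1:  p_1=1·21+1=22,  q_1=1·1+0=1
a_2=7:  p_2=7·22+21=175,  q_2=7·1+1=8
a_3=1:  p_3=1·175+22=197,  q_3=1·8+1=9
…
a_5=2:  p_5=2·766+197=1729,  q_5=2·35+9=79
a_6=21:  p_6=21·1729+766=37075,  q_6=21·79+35=1694
a_7=2:  p_7=2·37075+1729=75879,  q_7=2·1694+79=3467
…
a_9=1:  p_9=1·264712+75879=340591,  q_9=1·12095+3467=15562
a_10=7:  p_10=7·340591+264712=2648849,  q_10=7·15562+12095=121029
a_11=1:  p_11=1·2648849+340591=2989440,  q_11=1·121029+15562=136591
(x₁, y₁) = (2989440, 136591);  2989440² − 479·136591² = 1 ✓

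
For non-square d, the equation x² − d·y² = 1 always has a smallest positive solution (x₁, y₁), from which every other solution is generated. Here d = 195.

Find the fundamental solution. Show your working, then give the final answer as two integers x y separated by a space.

√195 = [13; 1,26, …], period ℓ=2 (even) → k=1
a_0=13:  p_0=13·1+0=13,  q_0=13·0+1=1
a_1=1:  p_1=1·13+1=14,  q_1=1·1+0=1
fundamental: x₁=14, y₁=1  (since 196 − 195·1 = 1)

14 1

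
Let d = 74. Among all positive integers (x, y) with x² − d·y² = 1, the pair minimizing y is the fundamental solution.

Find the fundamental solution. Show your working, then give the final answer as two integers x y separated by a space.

d=74: √d = [8; 1,1,1,1,16] (ℓ=5, odd), read p_9/q_9
k=0  a_k=8  p_k/q_k = 8/1
…
k=2  a_k=1  p_k/q_k = 17/2
k=3  a_k=1  p_k/q_k = 26/3
…
k=8  a_k=1  p_k/q_k = 2228/259
k=9  a_k=1  p_k/q_k = 3699/430
→ (3699, 430).  Check: 3699²=13682601, 74·430²=13682600, difference 1.

3699 430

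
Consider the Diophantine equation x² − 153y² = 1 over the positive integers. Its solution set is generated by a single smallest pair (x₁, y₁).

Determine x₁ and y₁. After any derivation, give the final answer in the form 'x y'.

√153 → a₀=12, period (2,1,2,2,2,1,2,24); ℓ=8 even so k=7
k=0  a_k=12  p_k/q_k = 12/1
…
k=2  a_k=1  p_k/q_k = 37/3
k=3  a_k=2  p_k/q_k = 99/8
…
k=5  a_k=2  p_k/q_k = 569/46
k=6  a_k=1  p_k/q_k = 804/65
k=7  a_k=2  p_k/q_k = 2177/176
→ (2177, 176).  Check: 2177²=4739329, 153·176²=4739328, difference 1.

2177 176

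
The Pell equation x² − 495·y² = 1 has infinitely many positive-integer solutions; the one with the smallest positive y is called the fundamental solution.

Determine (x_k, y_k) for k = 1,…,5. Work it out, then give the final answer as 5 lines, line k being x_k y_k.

√495 = [22; 4,44, …], period ℓ=2 (even) → k=1
i=0: a=22 ⇒ p=22, q=1
i=1: a=4 ⇒ p=89, q=4
→ (89, 4).  Check: 89²=7921, 495·4²=7920, difference 1.
(x_2, y_2) = (89·89 + 495·4·4, 89·4 + 4·89) = (15841, 712)
(x_3, y_3) = (89·15841 + 495·4·712, 89·712 + 4·15841) = (2819609, 126732)
(x_4, y_4) = (89·2819609 + 495·4·126732, 89·126732 + 4·2819609) = (501874561, 22557584)
(x_5, y_5) = (89·501874561 + 495·4·22557584, 89·22557584 + 4·501874561) = (89330852249, 4015123220)

89 4
15841 712
2819609 126732
501874561 22557584
89330852249 4015123220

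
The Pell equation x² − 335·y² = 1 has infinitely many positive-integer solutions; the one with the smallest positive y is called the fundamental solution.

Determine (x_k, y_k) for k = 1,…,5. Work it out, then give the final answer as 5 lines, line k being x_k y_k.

604 33
729631 39864
881393644 48155679
1064722792321 58172020368
1286184251730124 70271752448865

√335 = [18; 3,3,3,36, …], period ℓ=4 (even) → k=3
i=0: a=18 ⇒ p=18, q=1
i=1: a=3 ⇒ p=55, q=3
i=2: a=3 ⇒ p=183, q=10
i=3: a=3 ⇒ p=604, q=33
(x₁, y₁) = (604, 33);  604² − 335·33² = 1 ✓
k=2:  x_2 = 604·604+335·33·33 = 729631,  y_2 = 604·33+33·604 = 39864
k=3:  x_3 = 604·729631+335·33·39864 = 881393644,  y_3 = 604·39864+33·729631 = 48155679
k=4:  x_4 = 604·881393644+335·33·48155679 = 1064722792321,  y_4 = 604·48155679+33·881393644 = 58172020368
k=5:  x_5 = 604·1064722792321+335·33·58172020368 = 1286184251730124,  y_5 = 604·58172020368+33·1064722792321 = 70271752448865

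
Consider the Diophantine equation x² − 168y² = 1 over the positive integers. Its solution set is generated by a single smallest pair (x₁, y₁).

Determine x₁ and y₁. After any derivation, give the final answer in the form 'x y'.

13 1

[12; 1,24] for √168; ℓ=2 ⇒ convergent index 1
a_0=12:  p_0=12·1+0=12,  q_0=12·0+1=1
a_1=1:  p_1=1·12+1=13,  q_1=1·1+0=1
→ (13, 1).  Check: 13²=169, 168·1²=168, difference 1.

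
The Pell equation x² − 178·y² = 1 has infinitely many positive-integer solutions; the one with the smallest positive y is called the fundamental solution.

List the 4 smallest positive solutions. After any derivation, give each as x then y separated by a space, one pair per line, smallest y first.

1601 120
5126401 384240
16414734401 1230336360
52559974425601 3939536640480

d=178: √d = [13; 2,1,12,1,2,26] (ℓ=6, even), read p_5/q_5
k=0  a_k=13  p_k/q_k = 13/1
…
k=2  a_k=1  p_k/q_k = 40/3
…
k=4  a_k=1  p_k/q_k = 547/41
k=5  a_k=2  p_k/q_k = 1601/120
→ (1601, 120).  Check: 1601²=2563201, 178·120²=2563200, difference 1.
(x_2, y_2) = (1601·1601 + 178·120·120, 1601·120 + 120·1601) = (5126401, 384240)
(x_3, y_3) = (1601·5126401 + 178·120·384240, 1601·384240 + 120·5126401) = (16414734401, 1230336360)
(x_4, y_4) = (1601·16414734401 + 178·120·1230336360, 1601·1230336360 + 120·16414734401) = (52559974425601, 3939536640480)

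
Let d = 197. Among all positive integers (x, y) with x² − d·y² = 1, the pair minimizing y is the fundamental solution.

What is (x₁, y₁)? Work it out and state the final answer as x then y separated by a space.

d=197: √d = [14; 28] (ℓ=1, odd), read p_1/q_1
step 0: (14, 1)  from 14·(1,0) + (0,1)
step 1: (393, 28)  from 28·(14,1) + (1,0)
fundamental: x₁=393, y₁=28  (since 154449 − 197·784 = 1)

393 28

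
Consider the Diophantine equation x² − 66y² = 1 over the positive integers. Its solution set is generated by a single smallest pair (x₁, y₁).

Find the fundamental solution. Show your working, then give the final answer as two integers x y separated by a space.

65 8

√66 → a₀=8, period (8,16); ℓ=2 even so k=1
i=0: a=8 ⇒ p=8, q=1
i=1: a=8 ⇒ p=65, q=8
(x₁, y₁) = (65, 8);  65² − 66·8² = 1 ✓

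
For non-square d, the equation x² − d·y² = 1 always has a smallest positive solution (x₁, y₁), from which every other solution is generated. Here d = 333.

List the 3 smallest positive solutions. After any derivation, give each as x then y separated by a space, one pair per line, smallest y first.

√333 = [18; 4,36, …], period ℓ=2 (even) → k=1
step 0: (18, 1)  from 18·(1,0) + (0,1)
step 1: (73, 4)  from 4·(18,1) + (1,0)
→ (73, 4).  Check: 73²=5329, 333·4²=5328, difference 1.
k=2:  x_2 = 73·73+333·4·4 = 10657,  y_2 = 73·4+4·73 = 584
k=3:  x_3 = 73·10657+333·4·584 = 1555849,  y_3 = 73·584+4·10657 = 85260

73 4
10657 584
1555849 85260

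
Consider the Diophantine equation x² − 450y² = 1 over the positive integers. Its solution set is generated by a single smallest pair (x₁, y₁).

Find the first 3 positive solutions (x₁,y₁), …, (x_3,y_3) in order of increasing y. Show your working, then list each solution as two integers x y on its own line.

√450 = [21; 4,1,2,4,2,1,4,42, …], period ℓ=8 (even) → k=7
i=0: a=21 ⇒ p=21, q=1
i=1: a=4 ⇒ p=85, q=4
…
i=3: a=2 ⇒ p=297, q=14
…
i=5: a=2 ⇒ p=2885, q=136
i=6: a=1 ⇒ p=4179, q=197
i=7: a=4 ⇒ p=19601, q=924
fundamental: x₁=19601, y₁=924  (since 384199201 − 450·853776 = 1)
k=2:  x_2 = 19601·19601+450·924·924 = 768398401,  y_2 = 19601·924+924·19601 = 36222648
k=3:  x_3 = 19601·768398401+450·924·36222648 = 30122754096401,  y_3 = 19601·36222648+924·768398401 = 1420000245972

19601 924
768398401 36222648
30122754096401 1420000245972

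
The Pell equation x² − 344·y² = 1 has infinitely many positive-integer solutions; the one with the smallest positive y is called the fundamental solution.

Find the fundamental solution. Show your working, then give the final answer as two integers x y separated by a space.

[18; 1,1,4,1,3,1,4,1,1,36] for √344; ℓ=10 ⇒ convergent index 9
a_0=18:  p_0=18·1+0=18,  q_0=18·0+1=1
a_1=1:  p_1=1·18+1=19,  q_1=1·1+0=1
a_2=1:  p_2=1·19+18=37,  q_2=1·1+1=2
a_3=4:  p_3=4·37+19=167,  q_3=4·2+1=9
a_4=1:  p_4=1·167+37=204,  q_4=1·9+2=11
a_5=3:  p_5=3·204+167=779,  q_5=3·11+9=42
a_6=1:  p_6=1·779+204=983,  q_6=1·42+11=53
a_7=4:  p_7=4·983+779=4711,  q_7=4·53+42=254
a_8=1:  p_8=1·4711+983=5694,  q_8=1·254+53=307
a_9=1:  p_9=1·5694+4711=10405,  q_9=1·307+254=561
(x₁, y₁) = (10405, 561);  10405² − 344·561² = 1 ✓

10405 561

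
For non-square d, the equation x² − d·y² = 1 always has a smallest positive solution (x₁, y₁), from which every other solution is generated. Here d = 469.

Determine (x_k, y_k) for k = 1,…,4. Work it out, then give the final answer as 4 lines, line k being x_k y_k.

√469 → a₀=21, period (1,1,1,10,6,10,1,1,1,42); ℓ=10 even so k=9
a_0=21:  p_0=21·1+0=21,  q_0=21·0+1=1
a_1=1:  p_1=1·21+1=22,  q_1=1·1+0=1
a_2=1:  p_2=1·22+21=43,  q_2=1·1+1=2
…
a_5=6:  p_5=6·693+65=4223,  q_5=6·32+3=195
a_6=10:  p_6=10·4223+693=42923,  q_6=10·195+32=1982
a_7=1:  p_7=1·42923+4223=47146,  q_7=1·1982+195=2177
a_8=1:  p_8=1·47146+42923=90069,  q_8=1·2177+1982=4159
a_9=1:  p_9=1·90069+47146=137215,  q_9=1·4159+2177=6336
(x₁, y₁) = (137215, 6336);  137215² − 469·6336² = 1 ✓
(x_2, y_2) = (137215·137215 + 469·6336·6336, 137215·6336 + 6336·137215) = (37655912449, 1738788480)
(x_3, y_3) = (137215·37655912449 + 469·6336·1738788480, 137215·1738788480 + 6336·37655912449) = (10333912053241855, 477175722560064)
(x_4, y_4) = (137215·10333912053241855 + 469·6336·477175722560064, 137215·477175722560064 + 6336·10333912053241855) = (2835935484733506355201, 130951333540419575040)

137215 6336
37655912449 1738788480
10333912053241855 477175722560064
2835935484733506355201 130951333540419575040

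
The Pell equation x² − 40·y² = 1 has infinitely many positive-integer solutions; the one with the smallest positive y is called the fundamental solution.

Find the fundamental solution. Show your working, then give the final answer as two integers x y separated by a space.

19 3

√40 = [6; 3,12, …], period ℓ=2 (even) → k=1
a_0=6:  p_0=6·1+0=6,  q_0=6·0+1=1
a_1=3:  p_1=3·6+1=19,  q_1=3·1+0=3
→ (19, 3).  Check: 19²=361, 40·3²=360, difference 1.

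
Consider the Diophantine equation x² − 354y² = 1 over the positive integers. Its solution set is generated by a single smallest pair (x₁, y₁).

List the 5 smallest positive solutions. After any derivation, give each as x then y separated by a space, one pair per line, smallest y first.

√354 → a₀=18, period (1,4,2,2,18,2,2,4,1,36); ℓ=10 even so k=9
step 0: (18, 1)  from 18·(1,0) + (0,1)
…
step 2: (94, 5)  from 4·(19,1) + (18,1)
step 3: (207, 11)  from 2·(94,5) + (19,1)
step 4: (508, 27)  from 2·(207,11) + (94,5)
step 5: (9351, 497)  from 18·(508,27) + (207,11)
step 6: (19210, 1021)  from 2·(9351,497) + (508,27)
step 7: (47771, 2539)  from 2·(19210,1021) + (9351,497)
step 8: (210294, 11177)  from 4·(47771,2539) + (19210,1021)
step 9: (258065, 13716)  from 1·(210294,11177) + (47771,2539)
(x₁, y₁) = (258065, 13716);  258065² − 354·13716² = 1 ✓
k=2:  x_2 = 258065·258065+354·13716·13716 = 133195088449,  y_2 = 258065·13716+13716·258065 = 7079239080
k=3:  x_3 = 258065·133195088449+354·13716·7079239080 = 68745981000924305,  y_3 = 258065·7079239080+13716·133195088449 = 3653807666346684
k=4:  x_4 = 258065·68745981000924305+354·13716·3653807666346684 = 35481863173873866451201,  y_4 = 258065·3653807666346684+13716·68745981000924305 = 1885839750824434773840
k=5:  x_5 = 258065·35481863173873866451201+354·13716·1885839750824434773840 = 18313254039862772710457447825,  y_5 = 258065·1885839750824434773840+13716·35481863173873866451201 = 973338470589361712155692516

258065 13716
133195088449 7079239080
68745981000924305 3653807666346684
35481863173873866451201 1885839750824434773840
18313254039862772710457447825 973338470589361712155692516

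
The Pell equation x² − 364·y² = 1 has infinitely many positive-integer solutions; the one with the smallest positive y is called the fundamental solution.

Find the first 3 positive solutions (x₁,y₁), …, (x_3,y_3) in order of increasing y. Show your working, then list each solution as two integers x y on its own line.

4954951 259710
49103078824801 2573700648420
486606699052048124551 25505121203178395130

d=364: √d = [19; 12,1,2,3,1,8,1,3,2,1,12,38] (ℓ=12, even), read p_11/q_11
step 0: (19, 1)  from 19·(1,0) + (0,1)
…
step 9: (270499, 14178)  from 2·(119872,6283) + (30755,1612)
step 10: (390371, 20461)  from 1·(270499,14178) + (119872,6283)
step 11: (4954951, 259710)  from 12·(390371,20461) + (270499,14178)
(x₁, y₁) = (4954951, 259710);  4954951² − 364·259710² = 1 ✓
k=2:  x_2 = 4954951·4954951+364·259710·259710 = 49103078824801,  y_2 = 4954951·259710+259710·4954951 = 2573700648420
k=3:  x_3 = 4954951·49103078824801+364·259710·2573700648420 = 486606699052048124551,  y_3 = 4954951·2573700648420+259710·49103078824801 = 25505121203178395130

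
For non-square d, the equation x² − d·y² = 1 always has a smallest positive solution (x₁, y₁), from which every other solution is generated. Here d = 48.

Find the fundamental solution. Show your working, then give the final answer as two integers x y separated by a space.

7 1

d=48: √d = [6; 1,12] (ℓ=2, even), read p_1/q_1
i=0: a=6 ⇒ p=6, q=1
i=1: a=1 ⇒ p=7, q=1
→ (7, 1).  Check: 7²=49, 48·1²=48, difference 1.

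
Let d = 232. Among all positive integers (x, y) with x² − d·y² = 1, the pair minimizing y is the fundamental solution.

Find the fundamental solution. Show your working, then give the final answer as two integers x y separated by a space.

19603 1287

√232 = [15; 4,3,7,3,4,30, …], period ℓ=6 (even) → k=5
step 0: (15, 1)  from 15·(1,0) + (0,1)
step 1: (61, 4)  from 4·(15,1) + (1,0)
step 2: (198, 13)  from 3·(61,4) + (15,1)
step 3: (1447, 95)  from 7·(198,13) + (61,4)
step 4: (4539, 298)  from 3·(1447,95) + (198,13)
step 5: (19603, 1287)  from 4·(4539,298) + (1447,95)
(x₁, y₁) = (19603, 1287);  19603² − 232·1287² = 1 ✓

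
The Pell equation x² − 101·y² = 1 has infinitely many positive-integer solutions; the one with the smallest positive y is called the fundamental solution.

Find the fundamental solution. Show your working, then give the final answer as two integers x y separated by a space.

201 20

√101 → a₀=10, period (20); ℓ=1 odd so k=1
i=0: a=10 ⇒ p=10, q=1
i=1: a=20 ⇒ p=201, q=20
→ (201, 20).  Check: 201²=40401, 101·20²=40400, difference 1.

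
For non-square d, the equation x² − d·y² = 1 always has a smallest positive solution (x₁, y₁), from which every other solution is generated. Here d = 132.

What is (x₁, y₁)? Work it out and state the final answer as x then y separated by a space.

d=132: √d = [11; 2,22] (ℓ=2, even), read p_1/q_1
i=0: a=11 ⇒ p=11, q=1
i=1: a=2 ⇒ p=23, q=2
(x₁, y₁) = (23, 2);  23² − 132·2² = 1 ✓

23 2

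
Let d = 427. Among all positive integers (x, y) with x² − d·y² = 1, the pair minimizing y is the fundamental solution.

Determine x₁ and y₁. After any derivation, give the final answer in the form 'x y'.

62 3

d=427: √d = [20; 1,1,1,40] (ℓ=4, even), read p_3/q_3
step 0: (20, 1)  from 20·(1,0) + (0,1)
…
step 2: (41, 2)  from 1·(21,1) + (20,1)
step 3: (62, 3)  from 1·(41,2) + (21,1)
→ (62, 3).  Check: 62²=3844, 427·3²=3843, difference 1.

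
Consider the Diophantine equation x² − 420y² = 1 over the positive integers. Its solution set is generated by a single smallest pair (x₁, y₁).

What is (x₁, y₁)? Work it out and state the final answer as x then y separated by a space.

√420 = [20; 2,40, …], period ℓ=2 (even) → k=1
step 0: (20, 1)  from 20·(1,0) + (0,1)
step 1: (41, 2)  from 2·(20,1) + (1,0)
→ (41, 2).  Check: 41²=1681, 420·2²=1680, difference 1.

41 2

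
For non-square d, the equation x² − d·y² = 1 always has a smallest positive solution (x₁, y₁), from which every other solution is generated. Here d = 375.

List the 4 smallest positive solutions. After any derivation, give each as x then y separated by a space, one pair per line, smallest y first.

15124 781
457470751 23623688
13837575261124 714569313843
418558976041008001 21614292581499376

√375 → a₀=19, period (2,1,2,1,5,1,2,1,2,38); ℓ=10 even so k=9
i=0: a=19 ⇒ p=19, q=1
i=1: a=2 ⇒ p=39, q=2
i=2: a=1 ⇒ p=58, q=3
i=3: a=2 ⇒ p=155, q=8
…
i=5: a=5 ⇒ p=1220, q=63
…
i=8: a=1 ⇒ p=5519, q=285
i=9: a=2 ⇒ p=15124, q=781
→ (15124, 781).  Check: 15124²=228735376, 375·781²=228735375, difference 1.
(x_2, y_2) = (15124·15124 + 375·781·781, 15124·781 + 781·15124) = (457470751, 23623688)
(x_3, y_3) = (15124·457470751 + 375·781·23623688, 15124·23623688 + 781·457470751) = (13837575261124, 714569313843)
(x_4, y_4) = (15124·13837575261124 + 375·781·714569313843, 15124·714569313843 + 781·13837575261124) = (418558976041008001, 21614292581499376)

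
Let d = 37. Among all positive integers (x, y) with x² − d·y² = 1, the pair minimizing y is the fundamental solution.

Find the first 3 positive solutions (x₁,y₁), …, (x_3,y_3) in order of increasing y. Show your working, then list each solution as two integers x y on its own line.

√37 = [6; 12, …], period ℓ=1 (odd) → k=1
a_0=6:  p_0=6·1+0=6,  q_0=6·0+1=1
a_1=12:  p_1=12·6+1=73,  q_1=12·1+0=12
fundamental: x₁=73, y₁=12  (since 5329 − 37·144 = 1)
(73+12√37)^2 = 10657 + 1752√37
(73+12√37)^3 = 1555849 + 255780√37

73 12
10657 1752
1555849 255780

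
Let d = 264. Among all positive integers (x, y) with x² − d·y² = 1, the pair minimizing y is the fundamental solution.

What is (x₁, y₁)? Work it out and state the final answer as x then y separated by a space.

65 4

d=264: √d = [16; 4,32] (ℓ=2, even), read p_1/q_1
a_0=16:  p_0=16·1+0=16,  q_0=16·0+1=1
a_1=4:  p_1=4·16+1=65,  q_1=4·1+0=4
→ (65, 4).  Check: 65²=4225, 264·4²=4224, difference 1.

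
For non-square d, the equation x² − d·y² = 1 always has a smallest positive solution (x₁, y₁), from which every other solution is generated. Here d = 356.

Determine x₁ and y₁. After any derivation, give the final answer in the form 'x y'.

500001 26500

d=356: √d = [18; 1,6,1,1,2,…,6,1,36] (ℓ=14, even), read p_13/q_13
step 0: (18, 1)  from 18·(1,0) + (0,1)
…
step 3: (151, 8)  from 1·(132,7) + (19,1)
step 4: (283, 15)  from 1·(151,8) + (132,7)
step 5: (717, 38)  from 2·(283,15) + (151,8)
step 6: (1000, 53)  from 1·(717,38) + (283,15)
…
step 11: (66019, 3499)  from 1·(37868,2007) + (28151,1492)
step 12: (433982, 23001)  from 6·(66019,3499) + (37868,2007)
step 13: (500001, 26500)  from 1·(433982,23001) + (66019,3499)
→ (500001, 26500).  Check: 500001²=250001000001, 356·26500²=250001000000, difference 1.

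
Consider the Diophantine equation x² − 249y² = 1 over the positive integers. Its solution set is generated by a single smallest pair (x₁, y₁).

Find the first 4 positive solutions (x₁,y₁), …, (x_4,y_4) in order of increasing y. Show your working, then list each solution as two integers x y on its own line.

√249 → a₀=15, period (1,3,1,1,5,…,3,1,30); ℓ=16 even so k=15
a_0=15:  p_0=15·1+0=15,  q_0=15·0+1=1
a_1=1:  p_1=1·15+1=16,  q_1=1·1+0=1
a_2=3:  p_2=3·16+15=63,  q_2=3·1+1=4
a_3=1:  p_3=1·63+16=79,  q_3=1·4+1=5
…
a_6=1:  p_6=1·789+142=931,  q_6=1·50+9=59
…
a_10=1:  p_10=1·113835+36751=150586,  q_10=1·7214+2329=9543
…
a_12=1:  p_12=1·866765+150586=1017351,  q_12=1·54929+9543=64472
a_13=1:  p_13=1·1017351+866765=1884116,  q_13=1·64472+54929=119401
a_14=3:  p_14=3·1884116+1017351=6669699,  q_14=3·119401+64472=422675
a_15=1:  p_15=1·6669699+1884116=8553815,  q_15=1·422675+119401=542076
(x₁, y₁) = (8553815, 542076);  8553815² − 249·542076² = 1 ✓
k=2:  x_2 = 8553815·8553815+249·542076·542076 = 146335502108449,  y_2 = 8553815·542076+542076·8553815 = 9273635639880
k=3:  x_3 = 8553815·146335502108449+249·542076·9273635639880 = 2503453625935556812055,  y_3 = 8553815·9273635639880+542076·146335502108449 = 158649927281879742324
k=4:  x_4 = 8553815·2503453625935556812055+249·542076·158649927281879742324 = 42828158354663763449114371201,  y_4 = 8553815·158649927281879742324+542076·2503453625935556812055 = 2714124255465295062538692240

8553815 542076
146335502108449 9273635639880
2503453625935556812055 158649927281879742324
42828158354663763449114371201 2714124255465295062538692240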